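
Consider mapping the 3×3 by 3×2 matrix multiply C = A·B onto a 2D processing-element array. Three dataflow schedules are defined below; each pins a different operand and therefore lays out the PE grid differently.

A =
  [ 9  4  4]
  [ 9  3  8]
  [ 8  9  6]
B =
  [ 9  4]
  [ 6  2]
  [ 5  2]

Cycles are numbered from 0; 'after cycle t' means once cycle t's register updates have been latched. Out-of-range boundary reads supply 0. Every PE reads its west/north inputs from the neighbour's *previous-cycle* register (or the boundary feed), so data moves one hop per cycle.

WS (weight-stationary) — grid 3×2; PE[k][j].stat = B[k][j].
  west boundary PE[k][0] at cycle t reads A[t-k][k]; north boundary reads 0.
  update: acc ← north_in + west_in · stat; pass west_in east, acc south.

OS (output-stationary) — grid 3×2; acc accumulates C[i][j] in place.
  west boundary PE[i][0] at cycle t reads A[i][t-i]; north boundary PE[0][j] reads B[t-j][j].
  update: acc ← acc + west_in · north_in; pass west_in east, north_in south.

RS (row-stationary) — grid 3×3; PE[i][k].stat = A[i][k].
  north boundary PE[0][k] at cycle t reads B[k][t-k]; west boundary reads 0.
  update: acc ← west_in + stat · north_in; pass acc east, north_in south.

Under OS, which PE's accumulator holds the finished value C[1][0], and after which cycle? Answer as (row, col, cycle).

(row, col, cycle) = (1, 0, 3)

OS — PE[1][0] is where C[1][0] collects:
  c0 r1c0: 0 / 0 / 0
  c1 r1c0: 81 / 9 / 9
  c2 r1c0: 99 / 3 / 6
  c3 r1c0: 139 / 8 / 5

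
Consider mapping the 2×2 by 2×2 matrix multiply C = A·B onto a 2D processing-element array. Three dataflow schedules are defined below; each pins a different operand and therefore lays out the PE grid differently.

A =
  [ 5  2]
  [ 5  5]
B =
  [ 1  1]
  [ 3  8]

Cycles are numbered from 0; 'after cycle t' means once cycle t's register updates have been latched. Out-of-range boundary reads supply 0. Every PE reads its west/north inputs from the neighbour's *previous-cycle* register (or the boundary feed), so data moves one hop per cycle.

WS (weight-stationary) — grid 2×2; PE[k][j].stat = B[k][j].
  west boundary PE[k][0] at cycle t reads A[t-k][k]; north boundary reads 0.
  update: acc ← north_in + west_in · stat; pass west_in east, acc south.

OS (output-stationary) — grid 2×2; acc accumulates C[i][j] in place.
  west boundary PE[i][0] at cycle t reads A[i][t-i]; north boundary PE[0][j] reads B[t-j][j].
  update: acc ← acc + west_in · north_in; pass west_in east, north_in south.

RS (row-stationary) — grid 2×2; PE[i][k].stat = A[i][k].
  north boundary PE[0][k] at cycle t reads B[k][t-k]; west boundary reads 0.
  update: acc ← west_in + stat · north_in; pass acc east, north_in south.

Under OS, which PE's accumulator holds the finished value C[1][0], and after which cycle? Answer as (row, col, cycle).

(row, col, cycle) = (1, 0, 2)

OS: C[1][0] accumulates in PE[1][0]:
  [0] (1,0) acc=0 (h:0 v:0)
  [1] (1,0) acc=5 (h:5 v:1)
  [2] (1,0) acc=20 (h:5 v:3)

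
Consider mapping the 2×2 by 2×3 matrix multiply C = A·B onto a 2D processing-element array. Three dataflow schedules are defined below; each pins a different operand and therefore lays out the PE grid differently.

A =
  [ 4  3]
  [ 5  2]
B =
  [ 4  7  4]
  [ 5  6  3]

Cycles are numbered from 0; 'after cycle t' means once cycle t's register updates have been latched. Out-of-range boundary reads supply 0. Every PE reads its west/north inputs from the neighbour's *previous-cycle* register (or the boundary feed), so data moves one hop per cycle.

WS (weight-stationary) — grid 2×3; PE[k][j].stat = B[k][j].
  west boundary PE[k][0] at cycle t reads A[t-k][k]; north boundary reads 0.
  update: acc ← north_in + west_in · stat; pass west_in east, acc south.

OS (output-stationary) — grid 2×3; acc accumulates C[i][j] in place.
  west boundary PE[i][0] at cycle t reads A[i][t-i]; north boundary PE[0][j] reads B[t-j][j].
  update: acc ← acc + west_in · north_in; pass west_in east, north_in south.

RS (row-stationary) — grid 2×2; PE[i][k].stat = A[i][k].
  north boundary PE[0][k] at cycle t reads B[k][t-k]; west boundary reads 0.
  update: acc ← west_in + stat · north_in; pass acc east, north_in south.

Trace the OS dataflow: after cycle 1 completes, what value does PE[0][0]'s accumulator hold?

Tracing OS — 2×3 array, target PE[0][0]:
  after 0 — PE[0][0] acc=16, pass-E 4, pass-S 4
  after 1 — PE[0][0] acc=31, pass-E 3, pass-S 5

PE[0][0].acc = 31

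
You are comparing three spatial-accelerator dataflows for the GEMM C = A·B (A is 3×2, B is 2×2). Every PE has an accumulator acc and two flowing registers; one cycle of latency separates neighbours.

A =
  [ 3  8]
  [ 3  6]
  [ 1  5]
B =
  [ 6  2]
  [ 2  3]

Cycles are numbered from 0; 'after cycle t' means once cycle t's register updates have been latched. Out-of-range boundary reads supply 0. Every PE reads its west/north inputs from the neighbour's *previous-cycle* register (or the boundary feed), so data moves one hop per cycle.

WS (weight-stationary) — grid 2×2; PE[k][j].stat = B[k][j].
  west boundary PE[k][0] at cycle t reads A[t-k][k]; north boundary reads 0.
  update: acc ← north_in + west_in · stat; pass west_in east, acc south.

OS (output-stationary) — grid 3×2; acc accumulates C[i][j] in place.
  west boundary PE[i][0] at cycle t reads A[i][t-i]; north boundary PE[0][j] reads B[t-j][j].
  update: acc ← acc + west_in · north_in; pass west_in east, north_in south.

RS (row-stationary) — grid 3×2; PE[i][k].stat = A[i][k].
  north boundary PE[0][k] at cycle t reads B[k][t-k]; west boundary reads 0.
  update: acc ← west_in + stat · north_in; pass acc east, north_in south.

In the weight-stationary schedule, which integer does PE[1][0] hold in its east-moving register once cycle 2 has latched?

register = 6

WS 2×2: PE[1][0] cycle-by-cycle (with neighbour feeds):
  [0] (0,0) acc=18 (h:3 v:18)
  [0] (1,0) acc=0 (h:0 v:0)
  [1] (0,0) acc=18 (h:3 v:18)
  [1] (1,0) acc=34 (h:8 v:34)
  [2] (0,0) acc=6 (h:1 v:6)
  [2] (1,0) acc=30 (h:6 v:30)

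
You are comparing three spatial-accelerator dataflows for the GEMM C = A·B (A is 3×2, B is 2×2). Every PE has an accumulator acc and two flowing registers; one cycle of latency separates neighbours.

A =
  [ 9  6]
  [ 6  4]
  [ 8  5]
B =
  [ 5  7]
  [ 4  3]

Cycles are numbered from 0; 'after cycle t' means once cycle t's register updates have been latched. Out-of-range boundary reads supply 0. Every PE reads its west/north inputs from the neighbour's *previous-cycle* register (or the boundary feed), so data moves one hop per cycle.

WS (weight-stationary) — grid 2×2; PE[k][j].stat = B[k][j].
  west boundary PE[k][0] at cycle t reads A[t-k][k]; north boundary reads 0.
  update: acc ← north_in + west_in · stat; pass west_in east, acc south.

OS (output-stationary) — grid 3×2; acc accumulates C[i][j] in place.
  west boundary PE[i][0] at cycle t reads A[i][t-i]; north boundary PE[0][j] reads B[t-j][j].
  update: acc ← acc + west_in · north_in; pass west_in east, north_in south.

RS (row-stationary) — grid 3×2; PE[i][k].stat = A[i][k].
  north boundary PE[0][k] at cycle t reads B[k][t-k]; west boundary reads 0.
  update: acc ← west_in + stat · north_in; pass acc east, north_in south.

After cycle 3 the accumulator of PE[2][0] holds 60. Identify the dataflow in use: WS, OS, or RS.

WS: PE[2][0] is outside its 2×2 grid.
— OS: 3×2; PE[2][0] trace:
  step 0 · PE2,0: acc=0; fwd→0 fwd↓0
  step 1 · PE2,0: acc=0; fwd→0 fwd↓0
  step 2 · PE2,0: acc=40; fwd→8 fwd↓5
  step 3 · PE2,0: acc=60; fwd→5 fwd↓4
— RS: 3×2; PE[2][0] trace:
  step 0 · PE2,0: acc=0; fwd→0 fwd↓0
  step 1 · PE2,0: acc=0; fwd→0 fwd↓0
  step 2 · PE2,0: acc=40; fwd→40 fwd↓5
  step 3 · PE2,0: acc=56; fwd→56 fwd↓7

dataflow = OS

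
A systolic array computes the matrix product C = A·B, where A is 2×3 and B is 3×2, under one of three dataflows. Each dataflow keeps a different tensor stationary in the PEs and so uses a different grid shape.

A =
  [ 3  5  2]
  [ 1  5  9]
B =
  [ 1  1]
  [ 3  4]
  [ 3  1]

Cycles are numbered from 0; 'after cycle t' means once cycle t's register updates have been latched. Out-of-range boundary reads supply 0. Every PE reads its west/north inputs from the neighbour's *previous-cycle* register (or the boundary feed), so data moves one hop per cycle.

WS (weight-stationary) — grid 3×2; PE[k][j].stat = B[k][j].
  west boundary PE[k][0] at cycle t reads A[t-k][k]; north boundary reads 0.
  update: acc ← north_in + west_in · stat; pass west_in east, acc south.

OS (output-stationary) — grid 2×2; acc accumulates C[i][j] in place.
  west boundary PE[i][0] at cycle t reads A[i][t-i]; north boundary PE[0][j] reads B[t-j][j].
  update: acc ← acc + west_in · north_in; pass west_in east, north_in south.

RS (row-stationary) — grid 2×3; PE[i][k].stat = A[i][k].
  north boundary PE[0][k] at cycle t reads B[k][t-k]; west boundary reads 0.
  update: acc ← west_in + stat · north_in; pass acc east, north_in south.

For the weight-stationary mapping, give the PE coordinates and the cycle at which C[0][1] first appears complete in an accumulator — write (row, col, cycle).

Under WS, C[0][1] lands at PE[2][1]:
  c0 r2c1: 0 / 0 / 0
  c1 r2c1: 0 / 0 / 0
  c2 r2c1: 0 / 0 / 0
  c3 r2c1: 25 / 2 / 25

(row, col, cycle) = (2, 1, 3)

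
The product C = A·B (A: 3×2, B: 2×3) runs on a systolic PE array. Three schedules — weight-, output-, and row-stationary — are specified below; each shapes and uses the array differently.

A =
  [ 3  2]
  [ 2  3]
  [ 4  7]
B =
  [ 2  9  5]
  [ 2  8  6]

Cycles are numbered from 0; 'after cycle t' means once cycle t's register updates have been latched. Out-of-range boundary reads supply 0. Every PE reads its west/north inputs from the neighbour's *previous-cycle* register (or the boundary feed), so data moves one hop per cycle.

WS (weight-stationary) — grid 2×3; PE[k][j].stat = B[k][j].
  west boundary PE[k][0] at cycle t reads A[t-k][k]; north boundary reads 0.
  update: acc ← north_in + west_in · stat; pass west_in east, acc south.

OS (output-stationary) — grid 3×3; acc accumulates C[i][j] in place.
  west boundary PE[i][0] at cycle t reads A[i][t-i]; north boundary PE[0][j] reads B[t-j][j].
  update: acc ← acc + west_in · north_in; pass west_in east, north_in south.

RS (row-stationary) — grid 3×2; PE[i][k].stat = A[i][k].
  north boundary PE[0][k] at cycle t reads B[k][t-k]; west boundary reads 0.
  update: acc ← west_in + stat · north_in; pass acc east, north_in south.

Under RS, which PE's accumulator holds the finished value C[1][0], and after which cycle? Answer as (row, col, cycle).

(row, col, cycle) = (1, 1, 2)

Under RS, C[1][0] lands at PE[1][1]:
  t=0 PE[1][1]: acc=0 h=0 v=0
  t=1 PE[1][1]: acc=0 h=0 v=0
  t=2 PE[1][1]: acc=10 h=10 v=2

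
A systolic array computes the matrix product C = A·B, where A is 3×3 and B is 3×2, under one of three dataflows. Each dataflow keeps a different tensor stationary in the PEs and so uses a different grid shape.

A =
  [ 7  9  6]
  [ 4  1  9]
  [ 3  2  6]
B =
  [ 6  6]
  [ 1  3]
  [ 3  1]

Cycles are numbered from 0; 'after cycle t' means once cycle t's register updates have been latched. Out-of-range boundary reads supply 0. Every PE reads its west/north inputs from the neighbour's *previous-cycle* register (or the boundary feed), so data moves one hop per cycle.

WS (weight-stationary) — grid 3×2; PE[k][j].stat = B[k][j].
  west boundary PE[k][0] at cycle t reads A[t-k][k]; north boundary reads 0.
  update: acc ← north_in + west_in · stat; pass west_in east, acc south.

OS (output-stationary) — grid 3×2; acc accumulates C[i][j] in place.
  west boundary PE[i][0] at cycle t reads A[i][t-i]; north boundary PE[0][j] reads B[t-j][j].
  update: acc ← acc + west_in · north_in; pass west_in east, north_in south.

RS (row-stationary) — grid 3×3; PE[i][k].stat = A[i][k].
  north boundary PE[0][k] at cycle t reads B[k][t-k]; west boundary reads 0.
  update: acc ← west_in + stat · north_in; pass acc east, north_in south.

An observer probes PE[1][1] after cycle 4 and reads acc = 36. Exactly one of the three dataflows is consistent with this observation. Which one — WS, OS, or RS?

WS (3×2 grid), PE[1][1]:
  t=0 PE[1][1]: acc=0 h=0 v=0
  t=1 PE[1][1]: acc=0 h=0 v=0
  t=2 PE[1][1]: acc=69 h=9 v=69
  t=3 PE[1][1]: acc=27 h=1 v=27
  t=4 PE[1][1]: acc=24 h=2 v=24
OS (3×2 grid), PE[1][1]:
  t=0 PE[1][1]: acc=0 h=0 v=0
  t=1 PE[1][1]: acc=0 h=0 v=0
  t=2 PE[1][1]: acc=24 h=4 v=6
  t=3 PE[1][1]: acc=27 h=1 v=3
  t=4 PE[1][1]: acc=36 h=9 v=1
RS (3×3 grid), PE[1][1]:
  t=0 PE[1][1]: acc=0 h=0 v=0
  t=1 PE[1][1]: acc=0 h=0 v=0
  t=2 PE[1][1]: acc=25 h=25 v=1
  t=3 PE[1][1]: acc=27 h=27 v=3
  t=4 PE[1][1]: acc=0 h=0 v=0

dataflow = OS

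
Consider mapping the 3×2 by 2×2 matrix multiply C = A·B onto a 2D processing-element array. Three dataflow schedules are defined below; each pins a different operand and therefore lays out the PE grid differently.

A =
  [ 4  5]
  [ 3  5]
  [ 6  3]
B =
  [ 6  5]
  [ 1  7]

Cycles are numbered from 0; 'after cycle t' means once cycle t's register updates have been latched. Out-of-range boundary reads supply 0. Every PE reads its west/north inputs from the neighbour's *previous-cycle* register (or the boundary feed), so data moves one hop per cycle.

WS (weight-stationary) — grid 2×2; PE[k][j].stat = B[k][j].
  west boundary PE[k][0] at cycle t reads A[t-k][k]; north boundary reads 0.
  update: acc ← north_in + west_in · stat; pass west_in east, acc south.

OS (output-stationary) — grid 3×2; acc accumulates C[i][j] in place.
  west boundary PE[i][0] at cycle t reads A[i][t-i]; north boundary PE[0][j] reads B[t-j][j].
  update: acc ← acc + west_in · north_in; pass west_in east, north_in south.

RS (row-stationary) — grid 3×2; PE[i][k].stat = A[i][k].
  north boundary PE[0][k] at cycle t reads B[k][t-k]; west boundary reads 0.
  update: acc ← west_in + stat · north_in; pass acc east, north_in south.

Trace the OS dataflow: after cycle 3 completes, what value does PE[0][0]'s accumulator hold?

PE[0][0].acc = 29

OS (3×2). Following PE[0][0] plus its west/north inputs:
  c0 r0c0: 24 / 4 / 6
  c1 r0c0: 29 / 5 / 1
  c2 r0c0: 29 / 0 / 0
  c3 r0c0: 29 / 0 / 0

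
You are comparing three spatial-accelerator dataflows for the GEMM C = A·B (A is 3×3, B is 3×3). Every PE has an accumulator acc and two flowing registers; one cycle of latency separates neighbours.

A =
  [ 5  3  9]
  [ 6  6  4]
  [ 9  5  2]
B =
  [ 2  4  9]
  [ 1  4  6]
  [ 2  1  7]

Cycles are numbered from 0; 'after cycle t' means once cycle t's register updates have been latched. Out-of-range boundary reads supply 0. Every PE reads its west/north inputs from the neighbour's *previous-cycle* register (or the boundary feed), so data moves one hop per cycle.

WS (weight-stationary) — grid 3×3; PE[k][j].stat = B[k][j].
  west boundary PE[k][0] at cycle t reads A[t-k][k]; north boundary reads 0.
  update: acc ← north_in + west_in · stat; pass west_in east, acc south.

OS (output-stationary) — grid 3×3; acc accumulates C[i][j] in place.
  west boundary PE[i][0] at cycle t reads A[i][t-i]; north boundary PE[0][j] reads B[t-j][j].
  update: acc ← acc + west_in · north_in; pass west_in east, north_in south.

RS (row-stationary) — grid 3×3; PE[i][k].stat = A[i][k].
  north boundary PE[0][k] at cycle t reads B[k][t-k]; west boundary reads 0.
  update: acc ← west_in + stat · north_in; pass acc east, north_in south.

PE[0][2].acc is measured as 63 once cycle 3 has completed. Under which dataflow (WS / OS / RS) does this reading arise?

dataflow = OS

Under WS (3×3), PE[0][2]:
  c0 r0c2: 0 / 0 / 0
  c1 r0c2: 0 / 0 / 0
  c2 r0c2: 45 / 5 / 45
  c3 r0c2: 54 / 6 / 54
Under OS (3×3), PE[0][2]:
  c0 r0c2: 0 / 0 / 0
  c1 r0c2: 0 / 0 / 0
  c2 r0c2: 45 / 5 / 9
  c3 r0c2: 63 / 3 / 6
Under RS (3×3), PE[0][2]:
  c0 r0c2: 0 / 0 / 0
  c1 r0c2: 0 / 0 / 0
  c2 r0c2: 31 / 31 / 2
  c3 r0c2: 41 / 41 / 1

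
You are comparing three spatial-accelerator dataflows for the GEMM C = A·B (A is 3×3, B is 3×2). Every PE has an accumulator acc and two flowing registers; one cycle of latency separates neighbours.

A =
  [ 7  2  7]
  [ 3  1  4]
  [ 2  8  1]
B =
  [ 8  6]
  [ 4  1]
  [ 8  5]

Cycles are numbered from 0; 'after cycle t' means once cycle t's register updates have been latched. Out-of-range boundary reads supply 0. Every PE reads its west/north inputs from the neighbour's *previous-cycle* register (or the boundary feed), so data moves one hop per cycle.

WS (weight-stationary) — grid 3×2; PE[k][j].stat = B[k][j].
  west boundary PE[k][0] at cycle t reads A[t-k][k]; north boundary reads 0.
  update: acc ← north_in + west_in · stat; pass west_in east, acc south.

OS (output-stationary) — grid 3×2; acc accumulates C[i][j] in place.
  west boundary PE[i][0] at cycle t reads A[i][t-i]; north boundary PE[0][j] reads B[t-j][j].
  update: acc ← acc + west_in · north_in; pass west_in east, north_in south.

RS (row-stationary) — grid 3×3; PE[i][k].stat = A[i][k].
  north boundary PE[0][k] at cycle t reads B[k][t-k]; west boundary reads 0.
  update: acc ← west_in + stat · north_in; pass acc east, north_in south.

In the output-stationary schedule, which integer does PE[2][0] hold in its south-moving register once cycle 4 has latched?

register = 8

Tracing OS — 3×2 array, target PE[2][0]:
  [0] (1,0) acc=0 (h:0 v:0)
  [0] (2,0) acc=0 (h:0 v:0)
  [1] (1,0) acc=24 (h:3 v:8)
  [1] (2,0) acc=0 (h:0 v:0)
  [2] (1,0) acc=28 (h:1 v:4)
  [2] (2,0) acc=16 (h:2 v:8)
  [3] (1,0) acc=60 (h:4 v:8)
  [3] (2,0) acc=48 (h:8 v:4)
  [4] (1,0) acc=60 (h:0 v:0)
  [4] (2,0) acc=56 (h:1 v:8)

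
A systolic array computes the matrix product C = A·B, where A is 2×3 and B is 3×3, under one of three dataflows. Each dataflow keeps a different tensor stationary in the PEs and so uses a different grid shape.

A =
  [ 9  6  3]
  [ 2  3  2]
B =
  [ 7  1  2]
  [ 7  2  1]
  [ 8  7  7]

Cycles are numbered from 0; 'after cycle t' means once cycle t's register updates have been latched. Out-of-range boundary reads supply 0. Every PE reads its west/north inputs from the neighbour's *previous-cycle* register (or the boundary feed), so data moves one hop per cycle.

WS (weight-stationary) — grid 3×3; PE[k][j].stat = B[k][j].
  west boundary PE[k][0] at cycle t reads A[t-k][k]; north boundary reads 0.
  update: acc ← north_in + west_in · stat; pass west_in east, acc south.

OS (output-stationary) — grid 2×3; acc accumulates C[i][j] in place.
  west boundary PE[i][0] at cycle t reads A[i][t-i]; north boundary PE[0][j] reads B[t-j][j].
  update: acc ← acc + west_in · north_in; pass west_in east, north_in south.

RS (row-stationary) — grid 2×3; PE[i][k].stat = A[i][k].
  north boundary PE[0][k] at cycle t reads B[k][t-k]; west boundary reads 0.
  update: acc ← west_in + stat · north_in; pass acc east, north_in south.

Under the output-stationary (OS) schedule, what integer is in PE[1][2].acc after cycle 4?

PE[1][2].acc = 7

OS on a 2×3 grid — tracing PE[1][2] and its feeders:
  t=0 PE[0][2]: acc=0 h=0 v=0
  t=0 PE[1][1]: acc=0 h=0 v=0
  t=0 PE[1][2]: acc=0 h=0 v=0
  t=1 PE[0][2]: acc=0 h=0 v=0
  t=1 PE[1][1]: acc=0 h=0 v=0
  t=1 PE[1][2]: acc=0 h=0 v=0
  t=2 PE[0][2]: acc=18 h=9 v=2
  t=2 PE[1][1]: acc=2 h=2 v=1
  t=2 PE[1][2]: acc=0 h=0 v=0
  t=3 PE[0][2]: acc=24 h=6 v=1
  t=3 PE[1][1]: acc=8 h=3 v=2
  t=3 PE[1][2]: acc=4 h=2 v=2
  t=4 PE[0][2]: acc=45 h=3 v=7
  t=4 PE[1][1]: acc=22 h=2 v=7
  t=4 PE[1][2]: acc=7 h=3 v=1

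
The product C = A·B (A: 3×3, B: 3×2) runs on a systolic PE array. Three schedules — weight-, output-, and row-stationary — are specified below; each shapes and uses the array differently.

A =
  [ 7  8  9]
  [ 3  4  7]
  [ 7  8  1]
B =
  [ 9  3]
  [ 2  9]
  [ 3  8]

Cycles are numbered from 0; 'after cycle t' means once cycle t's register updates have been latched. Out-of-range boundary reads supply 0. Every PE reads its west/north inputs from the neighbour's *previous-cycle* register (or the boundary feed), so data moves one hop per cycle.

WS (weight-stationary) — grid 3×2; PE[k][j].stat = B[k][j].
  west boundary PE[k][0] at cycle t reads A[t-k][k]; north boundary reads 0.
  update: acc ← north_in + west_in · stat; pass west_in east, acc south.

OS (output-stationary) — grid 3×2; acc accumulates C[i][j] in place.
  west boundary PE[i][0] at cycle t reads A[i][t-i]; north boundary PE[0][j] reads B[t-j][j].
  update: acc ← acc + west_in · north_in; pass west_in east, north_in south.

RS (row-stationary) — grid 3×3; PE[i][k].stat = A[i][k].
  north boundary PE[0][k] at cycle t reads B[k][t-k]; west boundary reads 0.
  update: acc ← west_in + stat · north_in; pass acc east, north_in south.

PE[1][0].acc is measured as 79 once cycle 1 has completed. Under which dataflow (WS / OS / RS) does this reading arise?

dataflow = WS

WS (3×2 grid), PE[1][0]:
  step 0 · PE1,0: acc=0; fwd→0 fwd↓0
  step 1 · PE1,0: acc=79; fwd→8 fwd↓79
OS (3×2 grid), PE[1][0]:
  step 0 · PE1,0: acc=0; fwd→0 fwd↓0
  step 1 · PE1,0: acc=27; fwd→3 fwd↓9
RS (3×3 grid), PE[1][0]:
  step 0 · PE1,0: acc=0; fwd→0 fwd↓0
  step 1 · PE1,0: acc=27; fwd→27 fwd↓9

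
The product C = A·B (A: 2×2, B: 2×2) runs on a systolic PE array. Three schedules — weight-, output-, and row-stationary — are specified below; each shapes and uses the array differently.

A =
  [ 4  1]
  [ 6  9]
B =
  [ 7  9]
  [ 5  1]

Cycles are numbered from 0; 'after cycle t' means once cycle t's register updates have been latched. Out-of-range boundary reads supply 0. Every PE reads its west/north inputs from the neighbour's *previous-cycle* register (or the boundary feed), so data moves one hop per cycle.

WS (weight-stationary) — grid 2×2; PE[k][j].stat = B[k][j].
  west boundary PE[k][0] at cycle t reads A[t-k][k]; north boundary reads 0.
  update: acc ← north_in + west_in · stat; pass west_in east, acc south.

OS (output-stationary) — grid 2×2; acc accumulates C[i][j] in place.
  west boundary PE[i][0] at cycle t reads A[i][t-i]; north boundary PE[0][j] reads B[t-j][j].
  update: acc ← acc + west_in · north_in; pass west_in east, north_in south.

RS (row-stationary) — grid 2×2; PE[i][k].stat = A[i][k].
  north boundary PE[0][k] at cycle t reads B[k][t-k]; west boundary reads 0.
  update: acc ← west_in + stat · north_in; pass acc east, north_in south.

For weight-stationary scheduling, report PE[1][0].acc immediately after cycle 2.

PE[1][0].acc = 87

WS on a 2×2 grid — tracing PE[1][0] and its feeders:
  step 0 · PE0,0: acc=28; fwd→4 fwd↓28
  step 0 · PE1,0: acc=0; fwd→0 fwd↓0
  step 1 · PE0,0: acc=42; fwd→6 fwd↓42
  step 1 · PE1,0: acc=33; fwd→1 fwd↓33
  step 2 · PE0,0: acc=0; fwd→0 fwd↓0
  step 2 · PE1,0: acc=87; fwd→9 fwd↓87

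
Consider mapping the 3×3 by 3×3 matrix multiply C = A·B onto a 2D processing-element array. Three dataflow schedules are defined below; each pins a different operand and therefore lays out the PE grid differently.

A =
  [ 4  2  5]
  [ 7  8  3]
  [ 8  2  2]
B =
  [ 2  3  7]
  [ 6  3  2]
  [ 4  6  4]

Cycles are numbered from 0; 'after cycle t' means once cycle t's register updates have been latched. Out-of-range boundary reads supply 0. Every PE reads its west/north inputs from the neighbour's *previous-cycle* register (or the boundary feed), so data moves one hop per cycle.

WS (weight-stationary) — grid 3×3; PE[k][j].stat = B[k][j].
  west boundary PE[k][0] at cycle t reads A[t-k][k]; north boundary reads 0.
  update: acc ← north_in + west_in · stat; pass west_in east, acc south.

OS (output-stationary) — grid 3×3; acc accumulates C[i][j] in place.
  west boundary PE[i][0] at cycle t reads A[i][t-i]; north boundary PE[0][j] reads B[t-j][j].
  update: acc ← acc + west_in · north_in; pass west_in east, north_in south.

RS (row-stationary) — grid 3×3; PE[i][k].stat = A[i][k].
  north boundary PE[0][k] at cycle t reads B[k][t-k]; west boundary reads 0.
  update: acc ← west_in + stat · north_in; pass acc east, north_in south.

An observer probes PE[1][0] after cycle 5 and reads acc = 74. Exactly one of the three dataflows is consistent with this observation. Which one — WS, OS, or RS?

Under WS (3×3), PE[1][0]:
  0: (1,0).acc=0  regs=<0,0>
  1: (1,0).acc=20  regs=<2,20>
  2: (1,0).acc=62  regs=<8,62>
  3: (1,0).acc=28  regs=<2,28>
  4: (1,0).acc=0  regs=<0,0>
  5: (1,0).acc=0  regs=<0,0>
Under OS (3×3), PE[1][0]:
  0: (1,0).acc=0  regs=<0,0>
  1: (1,0).acc=14  regs=<7,2>
  2: (1,0).acc=62  regs=<8,6>
  3: (1,0).acc=74  regs=<3,4>
  4: (1,0).acc=74  regs=<0,0>
  5: (1,0).acc=74  regs=<0,0>
Under RS (3×3), PE[1][0]:
  0: (1,0).acc=0  regs=<0,0>
  1: (1,0).acc=14  regs=<14,2>
  2: (1,0).acc=21  regs=<21,3>
  3: (1,0).acc=49  regs=<49,7>
  4: (1,0).acc=0  regs=<0,0>
  5: (1,0).acc=0  regs=<0,0>

dataflow = OS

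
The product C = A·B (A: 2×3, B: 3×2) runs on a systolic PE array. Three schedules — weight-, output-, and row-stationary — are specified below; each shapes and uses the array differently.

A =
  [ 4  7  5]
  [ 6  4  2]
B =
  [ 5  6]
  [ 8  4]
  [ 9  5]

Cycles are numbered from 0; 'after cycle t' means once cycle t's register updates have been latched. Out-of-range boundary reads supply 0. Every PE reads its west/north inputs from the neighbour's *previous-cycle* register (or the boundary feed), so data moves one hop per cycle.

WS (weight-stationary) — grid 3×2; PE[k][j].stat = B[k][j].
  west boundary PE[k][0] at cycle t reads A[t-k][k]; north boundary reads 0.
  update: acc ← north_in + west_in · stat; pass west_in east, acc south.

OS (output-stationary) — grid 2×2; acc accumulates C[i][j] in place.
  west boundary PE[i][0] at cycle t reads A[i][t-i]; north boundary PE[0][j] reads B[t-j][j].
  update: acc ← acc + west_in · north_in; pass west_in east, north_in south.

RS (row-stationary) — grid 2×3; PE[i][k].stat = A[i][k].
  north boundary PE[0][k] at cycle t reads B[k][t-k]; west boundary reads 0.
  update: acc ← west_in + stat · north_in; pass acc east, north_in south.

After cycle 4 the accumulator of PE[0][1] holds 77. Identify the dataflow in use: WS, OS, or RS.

WS [3×2] PE[0][1] across cycles:
  step 0 · PE0,1: acc=0; fwd→0 fwd↓0
  step 1 · PE0,1: acc=24; fwd→4 fwd↓24
  step 2 · PE0,1: acc=36; fwd→6 fwd↓36
  step 3 · PE0,1: acc=0; fwd→0 fwd↓0
  step 4 · PE0,1: acc=0; fwd→0 fwd↓0
OS [2×2] PE[0][1] across cycles:
  step 0 · PE0,1: acc=0; fwd→0 fwd↓0
  step 1 · PE0,1: acc=24; fwd→4 fwd↓6
  step 2 · PE0,1: acc=52; fwd→7 fwd↓4
  step 3 · PE0,1: acc=77; fwd→5 fwd↓5
  step 4 · PE0,1: acc=77; fwd→0 fwd↓0
RS [2×3] PE[0][1] across cycles:
  step 0 · PE0,1: acc=0; fwd→0 fwd↓0
  step 1 · PE0,1: acc=76; fwd→76 fwd↓8
  step 2 · PE0,1: acc=52; fwd→52 fwd↓4
  step 3 · PE0,1: acc=0; fwd→0 fwd↓0
  step 4 · PE0,1: acc=0; fwd→0 fwd↓0

dataflow = OS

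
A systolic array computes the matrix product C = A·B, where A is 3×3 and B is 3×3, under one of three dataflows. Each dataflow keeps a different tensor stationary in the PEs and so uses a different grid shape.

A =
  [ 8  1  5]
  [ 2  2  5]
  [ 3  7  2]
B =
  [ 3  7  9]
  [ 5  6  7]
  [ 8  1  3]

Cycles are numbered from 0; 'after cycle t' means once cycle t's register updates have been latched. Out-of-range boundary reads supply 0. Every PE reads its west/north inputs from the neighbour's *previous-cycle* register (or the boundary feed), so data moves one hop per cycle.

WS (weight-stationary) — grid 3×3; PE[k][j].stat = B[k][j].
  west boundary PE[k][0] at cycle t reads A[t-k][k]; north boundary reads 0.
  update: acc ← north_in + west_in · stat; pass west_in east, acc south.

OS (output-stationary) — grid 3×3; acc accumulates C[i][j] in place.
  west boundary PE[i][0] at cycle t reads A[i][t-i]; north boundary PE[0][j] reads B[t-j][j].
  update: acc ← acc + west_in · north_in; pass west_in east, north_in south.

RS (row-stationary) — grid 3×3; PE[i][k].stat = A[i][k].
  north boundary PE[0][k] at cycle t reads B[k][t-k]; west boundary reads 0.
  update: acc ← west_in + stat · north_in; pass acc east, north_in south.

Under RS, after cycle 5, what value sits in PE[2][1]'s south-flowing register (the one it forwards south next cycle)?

RS on a 3×3 grid — tracing PE[2][1] and its feeders:
  0: (1,1).acc=0  regs=<0,0>
  0: (2,0).acc=0  regs=<0,0>
  0: (2,1).acc=0  regs=<0,0>
  1: (1,1).acc=0  regs=<0,0>
  1: (2,0).acc=0  regs=<0,0>
  1: (2,1).acc=0  regs=<0,0>
  2: (1,1).acc=16  regs=<16,5>
  2: (2,0).acc=9  regs=<9,3>
  2: (2,1).acc=0  regs=<0,0>
  3: (1,1).acc=26  regs=<26,6>
  3: (2,0).acc=21  regs=<21,7>
  3: (2,1).acc=44  regs=<44,5>
  4: (1,1).acc=32  regs=<32,7>
  4: (2,0).acc=27  regs=<27,9>
  4: (2,1).acc=63  regs=<63,6>
  5: (1,1).acc=0  regs=<0,0>
  5: (2,0).acc=0  regs=<0,0>
  5: (2,1).acc=76  regs=<76,7>

register = 7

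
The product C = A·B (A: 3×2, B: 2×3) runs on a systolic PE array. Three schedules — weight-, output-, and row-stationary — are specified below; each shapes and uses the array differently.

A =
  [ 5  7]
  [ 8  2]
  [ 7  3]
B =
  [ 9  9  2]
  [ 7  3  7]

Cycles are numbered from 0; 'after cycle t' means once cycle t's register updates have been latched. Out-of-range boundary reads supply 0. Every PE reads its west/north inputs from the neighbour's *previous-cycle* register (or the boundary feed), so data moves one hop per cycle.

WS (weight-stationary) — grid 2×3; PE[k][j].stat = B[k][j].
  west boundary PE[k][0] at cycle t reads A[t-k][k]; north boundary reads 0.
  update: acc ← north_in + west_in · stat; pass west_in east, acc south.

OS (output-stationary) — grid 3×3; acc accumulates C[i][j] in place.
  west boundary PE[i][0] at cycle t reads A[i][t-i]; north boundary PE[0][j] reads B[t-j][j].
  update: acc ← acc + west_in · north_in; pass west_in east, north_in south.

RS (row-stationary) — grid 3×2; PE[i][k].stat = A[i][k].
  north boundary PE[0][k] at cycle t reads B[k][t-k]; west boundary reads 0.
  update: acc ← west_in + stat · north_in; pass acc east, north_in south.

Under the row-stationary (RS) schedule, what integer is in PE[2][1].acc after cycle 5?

RS 3×2: PE[2][1] cycle-by-cycle (with neighbour feeds):
  step 0 · PE1,1: acc=0; fwd→0 fwd↓0
  step 0 · PE2,0: acc=0; fwd→0 fwd↓0
  step 0 · PE2,1: acc=0; fwd→0 fwd↓0
  step 1 · PE1,1: acc=0; fwd→0 fwd↓0
  step 1 · PE2,0: acc=0; fwd→0 fwd↓0
  step 1 · PE2,1: acc=0; fwd→0 fwd↓0
  step 2 · PE1,1: acc=86; fwd→86 fwd↓7
  step 2 · PE2,0: acc=63; fwd→63 fwd↓9
  step 2 · PE2,1: acc=0; fwd→0 fwd↓0
  step 3 · PE1,1: acc=78; fwd→78 fwd↓3
  step 3 · PE2,0: acc=63; fwd→63 fwd↓9
  step 3 · PE2,1: acc=84; fwd→84 fwd↓7
  step 4 · PE1,1: acc=30; fwd→30 fwd↓7
  step 4 · PE2,0: acc=14; fwd→14 fwd↓2
  step 4 · PE2,1: acc=72; fwd→72 fwd↓3
  step 5 · PE1,1: acc=0; fwd→0 fwd↓0
  step 5 · PE2,0: acc=0; fwd→0 fwd↓0
  step 5 · PE2,1: acc=35; fwd→35 fwd↓7

PE[2][1].acc = 35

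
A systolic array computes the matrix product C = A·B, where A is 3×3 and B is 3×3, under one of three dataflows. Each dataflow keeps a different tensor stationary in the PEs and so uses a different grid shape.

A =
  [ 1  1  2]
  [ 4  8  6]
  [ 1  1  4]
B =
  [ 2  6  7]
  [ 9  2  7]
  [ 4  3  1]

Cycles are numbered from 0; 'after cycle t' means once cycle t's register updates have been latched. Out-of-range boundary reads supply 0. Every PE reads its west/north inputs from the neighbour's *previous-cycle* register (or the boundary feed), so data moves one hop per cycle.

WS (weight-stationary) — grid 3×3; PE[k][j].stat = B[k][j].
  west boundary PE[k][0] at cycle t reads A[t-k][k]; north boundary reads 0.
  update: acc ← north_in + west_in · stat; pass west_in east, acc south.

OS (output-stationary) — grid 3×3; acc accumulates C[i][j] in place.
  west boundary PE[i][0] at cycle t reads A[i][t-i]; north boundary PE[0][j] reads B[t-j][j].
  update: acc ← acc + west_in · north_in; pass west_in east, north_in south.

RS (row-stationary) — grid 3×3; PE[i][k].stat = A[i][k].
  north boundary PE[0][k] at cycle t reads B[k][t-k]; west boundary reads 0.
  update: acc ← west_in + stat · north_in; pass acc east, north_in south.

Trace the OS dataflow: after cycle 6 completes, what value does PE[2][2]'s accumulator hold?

PE[2][2].acc = 18

Tracing OS — 3×3 array, target PE[2][2]:
  step 0 · PE1,2: acc=0; fwd→0 fwd↓0
  step 0 · PE2,1: acc=0; fwd→0 fwd↓0
  step 0 · PE2,2: acc=0; fwd→0 fwd↓0
  step 1 · PE1,2: acc=0; fwd→0 fwd↓0
  step 1 · PE2,1: acc=0; fwd→0 fwd↓0
  step 1 · PE2,2: acc=0; fwd→0 fwd↓0
  step 2 · PE1,2: acc=0; fwd→0 fwd↓0
  step 2 · PE2,1: acc=0; fwd→0 fwd↓0
  step 2 · PE2,2: acc=0; fwd→0 fwd↓0
  step 3 · PE1,2: acc=28; fwd→4 fwd↓7
  step 3 · PE2,1: acc=6; fwd→1 fwd↓6
  step 3 · PE2,2: acc=0; fwd→0 fwd↓0
  step 4 · PE1,2: acc=84; fwd→8 fwd↓7
  step 4 · PE2,1: acc=8; fwd→1 fwd↓2
  step 4 · PE2,2: acc=7; fwd→1 fwd↓7
  step 5 · PE1,2: acc=90; fwd→6 fwd↓1
  step 5 · PE2,1: acc=20; fwd→4 fwd↓3
  step 5 · PE2,2: acc=14; fwd→1 fwd↓7
  step 6 · PE1,2: acc=90; fwd→0 fwd↓0
  step 6 · PE2,1: acc=20; fwd→0 fwd↓0
  step 6 · PE2,2: acc=18; fwd→4 fwd↓1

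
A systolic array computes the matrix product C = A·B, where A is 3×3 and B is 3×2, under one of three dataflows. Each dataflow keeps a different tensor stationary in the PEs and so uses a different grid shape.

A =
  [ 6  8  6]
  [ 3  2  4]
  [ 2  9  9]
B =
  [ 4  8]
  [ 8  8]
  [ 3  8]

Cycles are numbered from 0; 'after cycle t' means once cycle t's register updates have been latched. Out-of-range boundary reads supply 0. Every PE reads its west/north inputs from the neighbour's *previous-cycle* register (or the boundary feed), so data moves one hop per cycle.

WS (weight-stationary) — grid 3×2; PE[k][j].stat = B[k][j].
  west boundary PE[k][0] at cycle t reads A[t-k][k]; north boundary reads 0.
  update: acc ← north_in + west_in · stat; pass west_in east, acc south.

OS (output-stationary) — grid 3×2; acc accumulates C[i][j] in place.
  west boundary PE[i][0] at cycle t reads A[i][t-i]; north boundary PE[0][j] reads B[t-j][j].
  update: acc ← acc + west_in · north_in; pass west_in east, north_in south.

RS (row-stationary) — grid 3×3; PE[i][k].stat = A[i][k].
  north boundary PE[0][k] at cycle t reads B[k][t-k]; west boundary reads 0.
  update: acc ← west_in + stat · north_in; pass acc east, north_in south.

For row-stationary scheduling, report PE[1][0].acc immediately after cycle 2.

PE[1][0].acc = 24

RS (3×3). Following PE[1][0] plus its west/north inputs:
  @0  [0,0]  acc 24  |  →24  ↓4
  @0  [1,0]  acc 0  |  →0  ↓0
  @1  [0,0]  acc 48  |  →48  ↓8
  @1  [1,0]  acc 12  |  →12  ↓4
  @2  [0,0]  acc 0  |  →0  ↓0
  @2  [1,0]  acc 24  |  →24  ↓8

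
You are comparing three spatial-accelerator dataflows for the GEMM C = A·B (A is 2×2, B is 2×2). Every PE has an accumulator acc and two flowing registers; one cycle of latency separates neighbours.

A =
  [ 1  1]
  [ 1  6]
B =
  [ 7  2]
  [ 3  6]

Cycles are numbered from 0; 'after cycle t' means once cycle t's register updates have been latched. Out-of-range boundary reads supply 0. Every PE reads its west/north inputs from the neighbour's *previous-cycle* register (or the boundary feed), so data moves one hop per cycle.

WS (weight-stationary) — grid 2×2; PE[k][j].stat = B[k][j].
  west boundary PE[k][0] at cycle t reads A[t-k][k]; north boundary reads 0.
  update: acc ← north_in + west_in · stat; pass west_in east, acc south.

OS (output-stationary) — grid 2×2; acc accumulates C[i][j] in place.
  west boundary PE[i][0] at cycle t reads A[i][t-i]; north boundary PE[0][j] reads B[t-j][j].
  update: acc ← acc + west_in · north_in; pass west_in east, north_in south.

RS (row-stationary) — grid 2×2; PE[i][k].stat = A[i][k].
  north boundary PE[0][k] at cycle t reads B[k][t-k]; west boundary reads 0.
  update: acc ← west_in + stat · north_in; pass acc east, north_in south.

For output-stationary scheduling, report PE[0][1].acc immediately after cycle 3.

PE[0][1].acc = 8

OS 2×2: PE[0][1] cycle-by-cycle (with neighbour feeds):
  cycle 0: PE[0][0] → acc 7, east 1, south 7
  cycle 0: PE[0][1] → acc 0, east 0, south 0
  cycle 1: PE[0][0] → acc 10, east 1, south 3
  cycle 1: PE[0][1] → acc 2, east 1, south 2
  cycle 2: PE[0][0] → acc 10, east 0, south 0
  cycle 2: PE[0][1] → acc 8, east 1, south 6
  cycle 3: PE[0][0] → acc 10, east 0, south 0
  cycle 3: PE[0][1] → acc 8, east 0, south 0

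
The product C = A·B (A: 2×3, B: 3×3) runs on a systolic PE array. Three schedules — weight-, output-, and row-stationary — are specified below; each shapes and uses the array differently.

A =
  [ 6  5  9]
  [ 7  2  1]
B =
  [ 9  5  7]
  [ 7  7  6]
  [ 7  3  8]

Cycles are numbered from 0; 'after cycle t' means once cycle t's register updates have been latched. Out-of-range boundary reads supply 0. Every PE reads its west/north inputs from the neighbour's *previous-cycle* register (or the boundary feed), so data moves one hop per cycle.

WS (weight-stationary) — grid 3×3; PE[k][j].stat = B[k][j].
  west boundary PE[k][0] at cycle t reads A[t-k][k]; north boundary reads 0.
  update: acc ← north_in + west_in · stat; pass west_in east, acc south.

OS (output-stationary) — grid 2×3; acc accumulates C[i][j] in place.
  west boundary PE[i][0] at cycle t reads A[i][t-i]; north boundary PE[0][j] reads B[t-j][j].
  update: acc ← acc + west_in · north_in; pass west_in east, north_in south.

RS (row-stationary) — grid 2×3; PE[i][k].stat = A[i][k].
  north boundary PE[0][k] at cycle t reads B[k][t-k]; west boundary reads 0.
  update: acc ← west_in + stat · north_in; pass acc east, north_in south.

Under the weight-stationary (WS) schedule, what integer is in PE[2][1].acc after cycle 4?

PE[2][1].acc = 52

Tracing WS — 3×3 array, target PE[2][1]:
  cycle 0: PE[1][1] → acc 0, east 0, south 0
  cycle 0: PE[2][0] → acc 0, east 0, south 0
  cycle 0: PE[2][1] → acc 0, east 0, south 0
  cycle 1: PE[1][1] → acc 0, east 0, south 0
  cycle 1: PE[2][0] → acc 0, east 0, south 0
  cycle 1: PE[2][1] → acc 0, east 0, south 0
  cycle 2: PE[1][1] → acc 65, east 5, south 65
  cycle 2: PE[2][0] → acc 152, east 9, south 152
  cycle 2: PE[2][1] → acc 0, east 0, south 0
  cycle 3: PE[1][1] → acc 49, east 2, south 49
  cycle 3: PE[2][0] → acc 84, east 1, south 84
  cycle 3: PE[2][1] → acc 92, east 9, south 92
  cycle 4: PE[1][1] → acc 0, east 0, south 0
  cycle 4: PE[2][0] → acc 0, east 0, south 0
  cycle 4: PE[2][1] → acc 52, east 1, south 52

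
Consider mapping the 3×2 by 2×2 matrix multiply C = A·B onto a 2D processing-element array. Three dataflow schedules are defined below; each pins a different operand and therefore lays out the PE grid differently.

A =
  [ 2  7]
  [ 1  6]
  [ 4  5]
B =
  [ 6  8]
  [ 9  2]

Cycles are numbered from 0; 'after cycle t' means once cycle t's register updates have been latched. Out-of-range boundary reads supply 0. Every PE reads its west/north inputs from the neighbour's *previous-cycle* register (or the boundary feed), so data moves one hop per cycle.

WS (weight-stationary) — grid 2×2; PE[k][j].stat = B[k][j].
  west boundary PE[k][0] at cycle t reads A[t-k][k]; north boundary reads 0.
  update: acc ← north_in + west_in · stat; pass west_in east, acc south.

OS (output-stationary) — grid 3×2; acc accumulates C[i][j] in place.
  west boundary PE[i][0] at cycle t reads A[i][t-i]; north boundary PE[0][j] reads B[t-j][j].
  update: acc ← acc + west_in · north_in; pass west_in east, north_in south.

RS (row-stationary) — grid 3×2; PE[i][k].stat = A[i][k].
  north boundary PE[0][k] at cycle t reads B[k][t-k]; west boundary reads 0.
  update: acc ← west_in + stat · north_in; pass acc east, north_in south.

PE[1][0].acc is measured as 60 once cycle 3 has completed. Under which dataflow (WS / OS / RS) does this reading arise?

— WS: 2×2; PE[1][0] trace:
  after 0 — PE[1][0] acc=0, pass-E 0, pass-S 0
  after 1 — PE[1][0] acc=75, pass-E 7, pass-S 75
  after 2 — PE[1][0] acc=60, pass-E 6, pass-S 60
  after 3 — PE[1][0] acc=69, pass-E 5, pass-S 69
— OS: 3×2; PE[1][0] trace:
  after 0 — PE[1][0] acc=0, pass-E 0, pass-S 0
  after 1 — PE[1][0] acc=6, pass-E 1, pass-S 6
  after 2 — PE[1][0] acc=60, pass-E 6, pass-S 9
  after 3 — PE[1][0] acc=60, pass-E 0, pass-S 0
— RS: 3×2; PE[1][0] trace:
  after 0 — PE[1][0] acc=0, pass-E 0, pass-S 0
  after 1 — PE[1][0] acc=6, pass-E 6, pass-S 6
  after 2 — PE[1][0] acc=8, pass-E 8, pass-S 8
  after 3 — PE[1][0] acc=0, pass-E 0, pass-S 0

dataflow = OS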